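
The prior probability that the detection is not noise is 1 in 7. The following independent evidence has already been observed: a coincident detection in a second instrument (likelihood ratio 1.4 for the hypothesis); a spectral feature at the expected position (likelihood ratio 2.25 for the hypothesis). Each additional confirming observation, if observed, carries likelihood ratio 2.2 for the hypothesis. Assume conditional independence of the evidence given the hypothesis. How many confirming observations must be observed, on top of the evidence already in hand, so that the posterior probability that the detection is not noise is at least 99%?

Prior odds = (1/7)/(6/7) = 1/6.
Combined Bayes factor of the evidence already in hand = 1.4 × 2.25 = 3.15.
Odds after that evidence = (1/6) × 3.15 = 0.525.
Target odds = 0.99/0.01 = 99.
Need 2.2ⁿ ≥ 99 ÷ 0.525 = 1320/7.
2.2⁶ = 1771561/15625 falls short of 1320/7 but 2.2⁷ = 19487171/78125 reaches it, so n = 7.

7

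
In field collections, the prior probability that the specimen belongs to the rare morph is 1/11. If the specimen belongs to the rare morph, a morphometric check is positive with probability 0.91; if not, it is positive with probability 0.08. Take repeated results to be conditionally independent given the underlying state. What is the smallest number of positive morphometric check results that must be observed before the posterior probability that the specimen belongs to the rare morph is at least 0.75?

Prior odds: (1/11) ÷ (10/11) = 0.1.
Likelihood ratio of a positive = 0.91/0.08 = 11.375.
Target posterior odds = 0.75/0.25 = 3.
Need 0.1 × 11.375ⁿ ≥ 3, i.e. 11.375ⁿ ≥ 30.
11.375¹ = 11.375 falls short of 30 but 11.375² = 129.390625 reaches it, so n = 2.

2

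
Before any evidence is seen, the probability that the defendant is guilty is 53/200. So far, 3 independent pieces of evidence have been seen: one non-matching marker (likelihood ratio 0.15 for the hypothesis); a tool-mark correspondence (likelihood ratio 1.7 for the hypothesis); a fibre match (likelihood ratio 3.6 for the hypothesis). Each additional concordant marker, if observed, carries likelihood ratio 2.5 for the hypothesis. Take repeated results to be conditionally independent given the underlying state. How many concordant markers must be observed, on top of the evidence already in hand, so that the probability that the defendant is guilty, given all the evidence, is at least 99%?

Prior odds = 0.265/0.735 = 53/147.
Combined Bayes factor of the evidence already in hand = 0.15 × 1.7 × 3.6 = 0.918.
Odds after that evidence = (53/147) × 0.918 = 8109/24500.
Target odds = 0.99/0.01 = 99.
Need 2.5ⁿ ≥ 99 ÷ (8109/24500) = 269500/901.
2.5⁶ = 244.140625 falls short of 269500/901 but 2.5⁷ = 610.3515625 reaches it, so n = 7.

7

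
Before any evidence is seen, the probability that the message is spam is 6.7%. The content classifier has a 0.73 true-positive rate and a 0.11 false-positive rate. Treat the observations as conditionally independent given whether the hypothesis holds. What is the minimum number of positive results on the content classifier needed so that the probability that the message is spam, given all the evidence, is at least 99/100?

Prior odds = 0.067/0.933 = 67/933.
Likelihood ratio of a positive result = 0.73/0.11 = 73/11.
Target odds: 0.99 ÷ 0.01 = 99.
Need (67/933) × (73/11)ⁿ ≥ 99, i.e. (73/11)ⁿ ≥ 92367/67.
(73/11)³ = 389017/1331 falls short of 92367/67 but (73/11)⁴ = 28398241/14641 reaches it, so n = 4.

4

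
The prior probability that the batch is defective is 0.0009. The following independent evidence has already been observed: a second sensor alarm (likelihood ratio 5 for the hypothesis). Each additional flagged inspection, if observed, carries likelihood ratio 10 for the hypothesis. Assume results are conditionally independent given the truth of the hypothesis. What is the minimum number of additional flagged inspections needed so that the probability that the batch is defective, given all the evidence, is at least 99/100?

5

Prior odds = 0.0009/0.9991 = 9/9991.
Bayes factor of the evidence already in hand = 5.
Odds after that evidence = (9/9991) × 5 = 45/9991.
Target odds = 0.99/0.01 = 99.
Need 10ⁿ ≥ 99 ÷ (45/9991) = 21980.2.
10⁴ = 10000 falls short of 21980.2 but 10⁵ = 100000 reaches it, so n = 5.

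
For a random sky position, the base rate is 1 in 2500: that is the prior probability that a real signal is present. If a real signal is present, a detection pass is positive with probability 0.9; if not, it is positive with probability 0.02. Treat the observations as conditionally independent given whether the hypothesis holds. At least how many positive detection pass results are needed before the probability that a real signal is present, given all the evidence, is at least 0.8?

3

Prior odds = 0.0004/0.9996 = 1/2499.
Likelihood ratio of a positive = 0.9/0.02 = 45.
Target posterior odds = 0.8/0.2 = 4.
Need (1/2499) × 45ⁿ ≥ 4, i.e. 45ⁿ ≥ 9996.
45² = 2025 falls short of 9996 but 45³ = 91125 reaches it, so n = 3.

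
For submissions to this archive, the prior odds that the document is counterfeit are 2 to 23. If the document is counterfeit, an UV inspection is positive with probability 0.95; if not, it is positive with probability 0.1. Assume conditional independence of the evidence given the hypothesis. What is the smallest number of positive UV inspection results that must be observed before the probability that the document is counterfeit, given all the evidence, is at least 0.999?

Prior odds = 2/23.
Likelihood ratio of a positive = 0.95/0.1 = 9.5.
Target odds: 0.999 ÷ 0.001 = 999.
Require 9.5ⁿ ≥ 999 ÷ (2/23) = 11488.5.
9.5⁴ = 8145.0625 falls short of 11488.5 but 9.5⁵ = 77378.09375 reaches it, so n = 5.

5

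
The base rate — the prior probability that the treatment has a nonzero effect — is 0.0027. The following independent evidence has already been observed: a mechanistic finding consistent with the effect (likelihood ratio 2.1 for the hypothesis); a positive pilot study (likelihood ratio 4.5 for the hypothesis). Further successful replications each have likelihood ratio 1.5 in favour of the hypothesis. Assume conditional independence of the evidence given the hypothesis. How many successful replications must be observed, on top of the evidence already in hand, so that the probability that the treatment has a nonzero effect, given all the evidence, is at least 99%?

21

Prior odds = 0.0027/0.9973 = 27/9973.
Combined Bayes factor of the evidence already in hand = 2.1 × 4.5 = 9.45.
Odds after that evidence = (27/9973) × 9.45 = 5103/199460.
Target odds = 0.99/0.01 = 99.
Need 1.5ⁿ ≥ 99 ÷ (5103/199460) = 2194060/567.
1.5²⁰ ≈3325.26 falls short of 2194060/567 but 1.5²¹ ≈4987.89 reaches it, so n = 21.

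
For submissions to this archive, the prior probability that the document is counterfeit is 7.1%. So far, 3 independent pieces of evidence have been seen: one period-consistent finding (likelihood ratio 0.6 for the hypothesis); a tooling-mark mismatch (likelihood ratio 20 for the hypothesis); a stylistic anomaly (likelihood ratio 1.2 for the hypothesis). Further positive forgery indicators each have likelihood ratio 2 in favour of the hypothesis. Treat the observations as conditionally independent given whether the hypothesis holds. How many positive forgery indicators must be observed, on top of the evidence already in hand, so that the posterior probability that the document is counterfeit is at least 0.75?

2

Prior odds = 0.071/0.929 = 71/929.
Combined Bayes factor of the evidence already in hand = 0.6 × 20 × 1.2 = 14.4.
Odds after that evidence = (71/929) × 14.4 = 5112/4645.
Target odds = 0.75/0.25 = 3.
Need 2ⁿ ≥ 3 ÷ (5112/4645) = 4645/1704.
2¹ = 2 falls short of 4645/1704 but 2² = 4 reaches it, so n = 2.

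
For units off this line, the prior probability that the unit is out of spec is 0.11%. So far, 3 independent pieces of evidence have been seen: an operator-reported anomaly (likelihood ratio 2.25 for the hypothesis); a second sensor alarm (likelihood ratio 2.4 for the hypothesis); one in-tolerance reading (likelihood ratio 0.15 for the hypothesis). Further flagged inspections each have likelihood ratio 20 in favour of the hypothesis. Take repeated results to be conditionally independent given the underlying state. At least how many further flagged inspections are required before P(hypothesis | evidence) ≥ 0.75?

Prior odds = 0.0011/0.9989 = 11/9989.
Combined Bayes factor of the evidence already in hand = 2.25 × 2.4 × 0.15 = 0.81.
Odds after that evidence = (11/9989) × 0.81 = 891/998900.
Target odds = 0.75/0.25 = 3.
Need 20ⁿ ≥ 3 ÷ (891/998900) = 998900/297.
20² = 400 falls short of 998900/297 but 20³ = 8000 reaches it, so n = 3.

3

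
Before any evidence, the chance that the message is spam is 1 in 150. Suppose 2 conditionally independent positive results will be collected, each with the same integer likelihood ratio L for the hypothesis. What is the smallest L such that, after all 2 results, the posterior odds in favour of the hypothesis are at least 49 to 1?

Prior odds = (1/150)/(149/150) = 1/149.
Target odds = 49.
Need L² ≥ 49 ÷ (1/149) = 7301.
85² = 7225 < 7301 ≤ 7396 = 86², so L = 86.

86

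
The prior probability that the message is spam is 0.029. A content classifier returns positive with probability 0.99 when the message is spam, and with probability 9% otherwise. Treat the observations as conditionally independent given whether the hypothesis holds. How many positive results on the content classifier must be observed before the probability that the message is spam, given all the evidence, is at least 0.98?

Prior odds = 0.029/0.971 = 29/971.
Likelihood ratio of a positive result = 0.99/0.09 = 11.
Target posterior odds = 0.98/0.02 = 49.
Need (29/971) × 11ⁿ ≥ 49, i.e. 11ⁿ ≥ 47579/29.
11³ = 1331 falls short of 47579/29 but 11⁴ = 14641 reaches it, so n = 4.

4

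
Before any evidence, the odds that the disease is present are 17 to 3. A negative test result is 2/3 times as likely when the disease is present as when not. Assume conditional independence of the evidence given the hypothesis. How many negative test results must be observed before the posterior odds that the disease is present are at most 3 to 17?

9

Prior odds = 17/3.
Likelihood ratio per negative test result = 2/3.
Target odds = 3/17.
Need (17/3) × (2/3)ⁿ ≤ 3/17, i.e. (2/3)ⁿ ≤ 9/289.
(2/3)⁸ = 256/6561 is still above 9/289 but (2/3)⁹ = 512/19683 is at or below it, so n = 9.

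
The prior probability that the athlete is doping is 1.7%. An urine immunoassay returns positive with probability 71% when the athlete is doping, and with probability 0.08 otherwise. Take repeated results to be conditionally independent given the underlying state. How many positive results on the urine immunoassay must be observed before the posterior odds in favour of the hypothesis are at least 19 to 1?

4

Prior odds = 0.017/0.983 = 17/983.
Likelihood ratio of a positive result = 0.71/0.08 = 8.875.
Target odds = 19.
Require 8.875ⁿ ≥ 19 ÷ (17/983) = 18677/17.
8.875³ = 357911/512 falls short of 18677/17 but 8.875⁴ = 25411681/4096 reaches it, so n = 4.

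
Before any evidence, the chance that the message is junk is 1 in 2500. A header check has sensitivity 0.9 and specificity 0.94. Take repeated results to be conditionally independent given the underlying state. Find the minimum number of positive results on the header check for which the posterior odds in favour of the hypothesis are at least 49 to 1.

Prior odds = 0.0004/0.9996 = 1/2499.
False-positive rate = 1 − 0.94 = 0.06; likelihood ratio of a positive = 0.9/0.06 = 15.
Target odds = 49.
Need (1/2499) × 15ⁿ ≥ 49, i.e. 15ⁿ ≥ 122451.
15⁴ = 50625 falls short of 122451 but 15⁵ = 759375 reaches it, so n = 5.

5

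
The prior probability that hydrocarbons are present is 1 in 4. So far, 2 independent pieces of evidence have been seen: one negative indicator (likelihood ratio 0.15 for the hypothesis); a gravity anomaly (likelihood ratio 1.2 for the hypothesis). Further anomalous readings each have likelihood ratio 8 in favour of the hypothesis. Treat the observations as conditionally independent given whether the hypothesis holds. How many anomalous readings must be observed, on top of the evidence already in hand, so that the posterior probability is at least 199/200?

4

Prior odds = 0.25/0.75 = 1/3.
Combined Bayes factor of the evidence already in hand = 0.15 × 1.2 = 0.18.
Odds after that evidence = (1/3) × 0.18 = 0.06.
Target odds = 0.995/0.005 = 199.
Need 8ⁿ ≥ 199 ÷ 0.06 = 9950/3.
8³ = 512 falls short of 9950/3 but 8⁴ = 4096 reaches it, so n = 4.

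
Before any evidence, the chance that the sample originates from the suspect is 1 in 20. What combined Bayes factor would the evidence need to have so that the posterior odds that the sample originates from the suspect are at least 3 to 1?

57

Prior odds = 0.05/0.95 = 1/19.
Target odds = 3.
Required Bayes factor = 3 ÷ (1/19) = 57.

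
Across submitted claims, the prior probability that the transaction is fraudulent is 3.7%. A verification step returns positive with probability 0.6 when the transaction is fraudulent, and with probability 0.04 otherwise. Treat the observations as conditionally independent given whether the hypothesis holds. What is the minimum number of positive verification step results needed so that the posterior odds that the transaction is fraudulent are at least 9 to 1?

Prior odds = 0.037/0.963 = 37/963.
Likelihood ratio of a positive result = 0.6/0.04 = 15.
Target odds = 9.
Require 15ⁿ ≥ 9 ÷ (37/963) = 8667/37.
15² = 225 falls short of 8667/37 but 15³ = 3375 reaches it, so n = 3.

3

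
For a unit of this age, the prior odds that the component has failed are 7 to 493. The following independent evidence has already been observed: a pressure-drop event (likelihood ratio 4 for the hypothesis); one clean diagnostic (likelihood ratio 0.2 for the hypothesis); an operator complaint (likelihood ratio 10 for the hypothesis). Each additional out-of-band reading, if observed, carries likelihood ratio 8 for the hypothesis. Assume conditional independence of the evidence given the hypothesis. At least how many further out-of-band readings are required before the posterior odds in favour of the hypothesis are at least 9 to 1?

3

Prior odds = 7/493.
Combined Bayes factor of the evidence already in hand = 4 × 0.2 × 10 = 8.
Odds after that evidence = (7/493) × 8 = 56/493.
Target odds = 9.
Need 8ⁿ ≥ 9 ÷ (56/493) = 4437/56.
8² = 64 falls short of 4437/56 but 8³ = 512 reaches it, so n = 3.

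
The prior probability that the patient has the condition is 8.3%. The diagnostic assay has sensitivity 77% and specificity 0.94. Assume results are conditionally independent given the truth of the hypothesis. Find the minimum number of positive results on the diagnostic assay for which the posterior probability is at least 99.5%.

4

Prior odds = 0.083/0.917 = 83/917.
False-positive rate = 1 − 0.94 = 0.06; likelihood ratio of a positive = 0.77/0.06 = 77/6.
Target posterior odds = 0.995/0.005 = 199.
Need (83/917) × (77/6)ⁿ ≥ 199, i.e. (77/6)ⁿ ≥ 182483/83.
(77/6)³ = 456533/216 falls short of 182483/83 but (77/6)⁴ = 35153041/1296 reaches it, so n = 4.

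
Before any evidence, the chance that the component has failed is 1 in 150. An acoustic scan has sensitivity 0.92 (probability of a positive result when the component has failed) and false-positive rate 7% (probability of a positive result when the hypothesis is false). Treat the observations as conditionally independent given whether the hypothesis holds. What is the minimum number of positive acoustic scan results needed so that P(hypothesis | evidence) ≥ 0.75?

3

Prior odds = (1/150)/(149/150) = 1/149.
Likelihood ratio of a positive result = 0.92/0.07 = 92/7.
Target posterior odds = 0.75/0.25 = 3.
Need (1/149) × (92/7)ⁿ ≥ 3, i.e. (92/7)ⁿ ≥ 447.
(92/7)² = 8464/49 falls short of 447 but (92/7)³ = 778688/343 reaches it, so n = 3.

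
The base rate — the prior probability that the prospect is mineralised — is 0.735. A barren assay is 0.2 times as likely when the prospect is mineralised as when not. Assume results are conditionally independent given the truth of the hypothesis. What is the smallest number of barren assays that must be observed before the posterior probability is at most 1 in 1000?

5

Prior odds: 0.735 ÷ 0.265 = 147/53.
Likelihood ratio per barren assay = 0.2.
Target odds: 0.001 ÷ 0.999 = 1/999.
Require 0.2ⁿ ≤ 1/999 ÷ (147/53) = 53/146853.
0.2⁴ = 0.0016 is still above 53/146853 but 0.2⁵ = 0.00032 is at or below it, so n = 5.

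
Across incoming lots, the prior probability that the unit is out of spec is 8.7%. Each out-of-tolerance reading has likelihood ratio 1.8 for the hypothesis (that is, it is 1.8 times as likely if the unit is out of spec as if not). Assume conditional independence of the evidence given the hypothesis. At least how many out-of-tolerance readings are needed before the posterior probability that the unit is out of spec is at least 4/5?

Prior odds = 0.087/0.913 = 87/913.
Likelihood ratio per out-of-tolerance reading = 1.8.
Target posterior odds = 0.8/0.2 = 4.
Need (87/913) × 1.8ⁿ ≥ 4, i.e. 1.8ⁿ ≥ 3652/87.
1.8⁶ = 531441/15625 falls short of 3652/87 but 1.8⁷ = 4782969/78125 reaches it, so n = 7.

7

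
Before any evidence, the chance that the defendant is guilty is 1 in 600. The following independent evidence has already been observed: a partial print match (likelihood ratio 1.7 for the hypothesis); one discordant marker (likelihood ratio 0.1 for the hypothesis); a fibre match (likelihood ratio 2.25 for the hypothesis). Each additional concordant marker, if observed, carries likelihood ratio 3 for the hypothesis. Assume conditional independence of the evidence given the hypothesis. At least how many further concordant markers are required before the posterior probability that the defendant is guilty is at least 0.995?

Prior odds = (1/600)/(599/600) = 1/599.
Combined Bayes factor of the evidence already in hand = 1.7 × 0.1 × 2.25 = 0.3825.
Odds after that evidence = (1/599) × 0.3825 = 153/239600.
Target odds = 0.995/0.005 = 199.
Need 3ⁿ ≥ 199 ÷ (153/239600) = 47680400/153.
3¹¹ = 177147 falls short of 47680400/153 but 3¹² = 531441 reaches it, so n = 12.

12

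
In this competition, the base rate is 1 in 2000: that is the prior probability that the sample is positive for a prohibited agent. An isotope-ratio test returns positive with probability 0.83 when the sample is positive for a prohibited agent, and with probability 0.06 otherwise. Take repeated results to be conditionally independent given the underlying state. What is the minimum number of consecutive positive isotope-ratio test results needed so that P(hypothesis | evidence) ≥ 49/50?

Prior odds: 0.0005 ÷ 0.9995 = 1/1999.
Likelihood ratio of a positive result = 0.83/0.06 = 83/6.
Target posterior odds = 0.98/0.02 = 49.
Require (83/6)ⁿ ≥ 49 ÷ (1/1999) = 97951.
(83/6)⁴ = 47458321/1296 falls short of 97951 but (83/6)⁵ ≈506564 reaches it, so n = 5.

5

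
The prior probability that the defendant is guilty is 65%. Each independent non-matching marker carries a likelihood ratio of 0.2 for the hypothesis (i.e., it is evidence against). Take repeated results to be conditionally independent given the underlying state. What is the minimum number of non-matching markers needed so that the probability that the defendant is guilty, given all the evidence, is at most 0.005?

4

Prior odds: 0.65 ÷ 0.35 = 13/7.
Likelihood ratio per non-matching marker = 0.2.
Target odds: 0.005 ÷ 0.995 = 1/199.
Need (13/7) × 0.2ⁿ ≤ 1/199, i.e. 0.2ⁿ ≤ 7/2587.
0.2³ = 0.008 is still above 7/2587 but 0.2⁴ = 0.0016 is at or below it, so n = 4.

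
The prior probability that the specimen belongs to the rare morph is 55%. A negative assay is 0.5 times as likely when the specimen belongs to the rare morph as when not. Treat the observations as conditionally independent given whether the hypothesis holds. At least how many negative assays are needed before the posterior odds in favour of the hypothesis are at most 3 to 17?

Prior odds = 0.55/0.45 = 11/9.
Likelihood ratio per negative assay = 0.5.
Target odds = 3/17.
Need (11/9) × 0.5ⁿ ≤ 3/17, i.e. 0.5ⁿ ≤ 27/187.
0.5² = 0.25 is still above 27/187 but 0.5³ = 0.125 is at or below it, so n = 3.

3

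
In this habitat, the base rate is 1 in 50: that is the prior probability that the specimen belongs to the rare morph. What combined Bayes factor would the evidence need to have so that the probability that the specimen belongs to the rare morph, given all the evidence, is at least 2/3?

98

Prior odds = 0.02/0.98 = 1/49.
Target odds = (2/3)/(1/3) = 2.
Required Bayes factor = 2 ÷ (1/49) = 98.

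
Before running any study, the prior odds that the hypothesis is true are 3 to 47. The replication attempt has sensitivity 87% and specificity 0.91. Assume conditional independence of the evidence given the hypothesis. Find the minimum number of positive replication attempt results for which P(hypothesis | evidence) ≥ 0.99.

4

Prior odds = 3/47.
False-positive rate = 1 − 0.91 = 0.09; likelihood ratio of a positive = 0.87/0.09 = 29/3.
Target odds: 0.99 ÷ 0.01 = 99.
Require (29/3)ⁿ ≥ 99 ÷ (3/47) = 1551.
(29/3)³ = 24389/27 falls short of 1551 but (29/3)⁴ = 707281/81 reaches it, so n = 4.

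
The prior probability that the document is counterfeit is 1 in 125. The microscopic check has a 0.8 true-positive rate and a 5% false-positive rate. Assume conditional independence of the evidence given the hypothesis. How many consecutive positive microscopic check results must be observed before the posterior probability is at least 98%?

4

Prior odds = 0.008/0.992 = 1/124.
Likelihood ratio of a positive result = 0.8/0.05 = 16.
Target odds: 0.98 ÷ 0.02 = 49.
Need (1/124) × 16ⁿ ≥ 49, i.e. 16ⁿ ≥ 6076.
16³ = 4096 falls short of 6076 but 16⁴ = 65536 reaches it, so n = 4.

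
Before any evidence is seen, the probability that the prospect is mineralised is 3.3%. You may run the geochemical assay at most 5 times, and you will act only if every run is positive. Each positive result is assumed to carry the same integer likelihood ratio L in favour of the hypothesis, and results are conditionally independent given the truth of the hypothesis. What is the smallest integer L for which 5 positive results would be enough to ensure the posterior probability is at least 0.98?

5

Prior odds = 0.033/0.967 = 33/967.
Target odds = 0.98/0.02 = 49.
Need L⁵ ≥ 49 ÷ (33/967) = 47383/33.
4⁵ = 1024 < 47383/33 ≤ 3125 = 5⁵, so L = 5.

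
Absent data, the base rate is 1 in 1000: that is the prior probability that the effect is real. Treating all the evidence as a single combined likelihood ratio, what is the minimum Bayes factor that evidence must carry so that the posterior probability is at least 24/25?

Prior odds = 0.001/0.999 = 1/999.
Target odds = 0.96/0.04 = 24.
Required Bayes factor = 24 ÷ (1/999) = 23976.

23976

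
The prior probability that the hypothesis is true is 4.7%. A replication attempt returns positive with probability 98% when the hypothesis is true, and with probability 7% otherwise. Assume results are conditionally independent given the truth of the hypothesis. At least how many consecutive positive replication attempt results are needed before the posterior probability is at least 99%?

3

Prior odds = 0.047/0.953 = 47/953.
Likelihood ratio of a positive result = 0.98/0.07 = 14.
Target posterior odds = 0.99/0.01 = 99.
Require 14ⁿ ≥ 99 ÷ (47/953) = 94347/47.
14² = 196 falls short of 94347/47 but 14³ = 2744 reaches it, so n = 3.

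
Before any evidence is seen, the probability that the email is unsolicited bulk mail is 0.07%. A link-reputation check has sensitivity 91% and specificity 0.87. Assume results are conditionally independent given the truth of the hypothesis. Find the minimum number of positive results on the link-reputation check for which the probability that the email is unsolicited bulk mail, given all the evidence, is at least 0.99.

Prior odds: 0.0007 ÷ 0.9993 = 7/9993.
False-positive rate = 1 − 0.87 = 0.13; likelihood ratio of a positive = 0.91/0.13 = 7.
Target odds: 0.99 ÷ 0.01 = 99.
Need (7/9993) × 7ⁿ ≥ 99, i.e. 7ⁿ ≥ 989307/7.
7⁶ = 117649 falls short of 989307/7 but 7⁷ = 823543 reaches it, so n = 7.

7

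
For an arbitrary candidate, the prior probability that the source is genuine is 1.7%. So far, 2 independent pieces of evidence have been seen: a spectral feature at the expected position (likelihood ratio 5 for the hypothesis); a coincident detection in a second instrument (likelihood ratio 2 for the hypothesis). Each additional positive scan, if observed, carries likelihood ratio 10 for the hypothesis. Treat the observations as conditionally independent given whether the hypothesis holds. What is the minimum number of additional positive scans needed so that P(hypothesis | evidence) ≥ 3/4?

Prior odds = 0.017/0.983 = 17/983.
Combined Bayes factor of the evidence already in hand = 5 × 2 = 10.
Odds after that evidence = (17/983) × 10 = 170/983.
Target odds = 0.75/0.25 = 3.
Need 10ⁿ ≥ 3 ÷ (170/983) = 2949/170.
10¹ = 10 falls short of 2949/170 but 10² = 100 reaches it, so n = 2.

2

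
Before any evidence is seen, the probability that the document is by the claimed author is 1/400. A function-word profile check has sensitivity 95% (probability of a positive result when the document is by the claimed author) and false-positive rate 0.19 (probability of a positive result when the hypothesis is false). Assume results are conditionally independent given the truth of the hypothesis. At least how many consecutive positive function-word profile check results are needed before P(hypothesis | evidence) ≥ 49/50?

Prior odds = 0.0025/0.9975 = 1/399.
Likelihood ratio of a positive result = 0.95/0.19 = 5.
Target odds: 0.98 ÷ 0.02 = 49.
Need (1/399) × 5ⁿ ≥ 49, i.e. 5ⁿ ≥ 19551.
5⁶ = 15625 falls short of 19551 but 5⁷ = 78125 reaches it, so n = 7.

7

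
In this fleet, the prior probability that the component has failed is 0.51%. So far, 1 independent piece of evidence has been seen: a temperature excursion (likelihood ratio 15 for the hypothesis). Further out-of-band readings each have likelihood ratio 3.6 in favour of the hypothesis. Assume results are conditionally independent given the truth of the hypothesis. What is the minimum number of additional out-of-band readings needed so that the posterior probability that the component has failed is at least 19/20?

5

Prior odds = 0.0051/0.9949 = 51/9949.
Bayes factor of the evidence already in hand = 15.
Odds after that evidence = (51/9949) × 15 = 765/9949.
Target odds = 0.95/0.05 = 19.
Need 3.6ⁿ ≥ 19 ÷ (765/9949) = 189031/765.
3.6⁴ = 167.9616 falls short of 189031/765 but 3.6⁵ = 604.66176 reaches it, so n = 5.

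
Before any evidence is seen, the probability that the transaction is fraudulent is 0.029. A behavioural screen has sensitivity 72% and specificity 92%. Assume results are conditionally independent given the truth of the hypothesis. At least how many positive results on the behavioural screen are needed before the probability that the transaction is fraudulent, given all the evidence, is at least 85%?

Prior odds: 0.029 ÷ 0.971 = 29/971.
False-positive rate = 1 − 0.92 = 0.08; likelihood ratio of a positive = 0.72/0.08 = 9.
Target posterior odds = 0.85/0.15 = 17/3.
Need (29/971) × 9ⁿ ≥ 17/3, i.e. 9ⁿ ≥ 16507/87.
9² = 81 falls short of 16507/87 but 9³ = 729 reaches it, so n = 3.

3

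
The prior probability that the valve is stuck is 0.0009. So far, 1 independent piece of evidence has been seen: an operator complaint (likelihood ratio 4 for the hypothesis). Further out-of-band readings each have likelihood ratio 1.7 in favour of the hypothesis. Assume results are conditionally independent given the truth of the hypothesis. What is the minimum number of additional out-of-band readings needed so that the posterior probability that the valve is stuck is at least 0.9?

15

Prior odds = 0.0009/0.9991 = 9/9991.
Bayes factor of the evidence already in hand = 4.
Odds after that evidence = (9/9991) × 4 = 36/9991.
Target odds = 0.9/0.1 = 9.
Need 1.7ⁿ ≥ 9 ÷ (36/9991) = 2497.75.
1.7¹⁴ ≈1683.78 falls short of 2497.75 but 1.7¹⁵ ≈2862.42 reaches it, so n = 15.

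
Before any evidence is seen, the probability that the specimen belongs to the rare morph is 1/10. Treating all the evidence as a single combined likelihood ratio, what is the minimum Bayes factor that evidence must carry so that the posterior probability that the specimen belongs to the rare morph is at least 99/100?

Prior odds = 0.1/0.9 = 1/9.
Target odds = 0.99/0.01 = 99.
Required Bayes factor = 99 ÷ (1/9) = 891.

891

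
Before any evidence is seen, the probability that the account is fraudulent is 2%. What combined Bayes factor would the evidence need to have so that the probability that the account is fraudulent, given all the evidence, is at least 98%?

Prior odds = 0.02/0.98 = 1/49.
Target odds = 0.98/0.02 = 49.
Required Bayes factor = 49 ÷ (1/49) = 2401.

2401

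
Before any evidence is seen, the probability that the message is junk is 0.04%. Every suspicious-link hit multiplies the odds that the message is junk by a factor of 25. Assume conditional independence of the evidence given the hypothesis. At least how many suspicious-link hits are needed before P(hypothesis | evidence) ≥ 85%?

3

Prior odds = 0.0004/0.9996 = 1/2499.
Likelihood ratio per suspicious-link hit = 25.
Target odds: 0.85 ÷ 0.15 = 17/3.
Require 25ⁿ ≥ 17/3 ÷ (1/2499) = 14161.
25² = 625 falls short of 14161 but 25³ = 15625 reaches it, so n = 3.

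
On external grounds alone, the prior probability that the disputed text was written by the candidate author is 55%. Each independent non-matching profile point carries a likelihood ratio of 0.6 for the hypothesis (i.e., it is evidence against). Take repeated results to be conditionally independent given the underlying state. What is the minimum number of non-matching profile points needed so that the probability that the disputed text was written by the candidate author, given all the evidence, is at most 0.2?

Prior odds: 0.55 ÷ 0.45 = 11/9.
Likelihood ratio per non-matching profile point = 0.6.
Target odds: 0.2 ÷ 0.8 = 0.25.
Need (11/9) × 0.6ⁿ ≤ 0.25, i.e. 0.6ⁿ ≤ 9/44.
0.6³ = 0.216 is still above 9/44 but 0.6⁴ = 0.1296 is at or below it, so n = 4.

4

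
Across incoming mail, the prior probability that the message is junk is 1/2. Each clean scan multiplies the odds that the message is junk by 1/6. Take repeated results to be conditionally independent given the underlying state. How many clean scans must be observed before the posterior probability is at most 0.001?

Prior odds: 0.5 ÷ 0.5 = 1.
Likelihood ratio per clean scan = 1/6.
Target odds: 0.001 ÷ 0.999 = 1/999.
Need 1 × (1/6)ⁿ ≤ 1/999, i.e. (1/6)ⁿ ≤ 1/999.
(1/6)³ = 1/216 is still above 1/999 but (1/6)⁴ = 1/1296 is at or below it, so n = 4.

4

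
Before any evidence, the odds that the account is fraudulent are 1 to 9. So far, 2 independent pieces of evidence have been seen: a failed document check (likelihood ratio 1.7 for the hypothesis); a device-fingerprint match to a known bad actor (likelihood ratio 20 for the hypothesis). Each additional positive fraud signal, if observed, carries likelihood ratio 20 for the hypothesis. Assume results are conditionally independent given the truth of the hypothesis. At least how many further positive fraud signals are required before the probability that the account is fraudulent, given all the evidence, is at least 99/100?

Prior odds = 1/9.
Combined Bayes factor of the evidence already in hand = 1.7 × 20 = 34.
Odds after that evidence = (1/9) × 34 = 34/9.
Target odds = 0.99/0.01 = 99.
Need 20ⁿ ≥ 99 ÷ (34/9) = 891/34.
20¹ = 20 falls short of 891/34 but 20² = 400 reaches it, so n = 2.

2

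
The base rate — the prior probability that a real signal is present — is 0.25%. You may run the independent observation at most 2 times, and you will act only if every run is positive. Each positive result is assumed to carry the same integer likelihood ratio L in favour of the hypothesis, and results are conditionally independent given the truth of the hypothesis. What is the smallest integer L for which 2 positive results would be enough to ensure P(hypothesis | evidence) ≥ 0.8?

40

Prior odds = 0.0025/0.9975 = 1/399.
Target odds = 0.8/0.2 = 4.
Need L² ≥ 4 ÷ (1/399) = 1596.
39² = 1521 < 1596 ≤ 1600 = 40², so L = 40.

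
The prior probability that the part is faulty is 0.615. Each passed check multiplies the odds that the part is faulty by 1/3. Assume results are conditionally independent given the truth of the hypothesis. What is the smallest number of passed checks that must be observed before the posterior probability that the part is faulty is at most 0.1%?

7

Prior odds: 0.615 ÷ 0.385 = 123/77.
Likelihood ratio per passed check = 1/3.
Target odds: 0.001 ÷ 0.999 = 1/999.
Need (123/77) × (1/3)ⁿ ≤ 1/999, i.e. (1/3)ⁿ ≤ 77/122877.
(1/3)⁶ = 1/729 is still above 77/122877 but (1/3)⁷ = 1/2187 is at or below it, so n = 7.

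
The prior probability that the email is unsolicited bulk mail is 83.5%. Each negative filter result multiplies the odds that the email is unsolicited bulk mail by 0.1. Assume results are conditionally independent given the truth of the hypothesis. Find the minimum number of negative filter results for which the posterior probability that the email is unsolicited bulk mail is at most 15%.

2

Prior odds: 0.835 ÷ 0.165 = 167/33.
Likelihood ratio per negative filter result = 0.1.
Target odds: 0.15 ÷ 0.85 = 3/17.
Need (167/33) × 0.1ⁿ ≤ 3/17, i.e. 0.1ⁿ ≤ 99/2839.
0.1¹ = 0.1 is still above 99/2839 but 0.1² = 0.01 is at or below it, so n = 2.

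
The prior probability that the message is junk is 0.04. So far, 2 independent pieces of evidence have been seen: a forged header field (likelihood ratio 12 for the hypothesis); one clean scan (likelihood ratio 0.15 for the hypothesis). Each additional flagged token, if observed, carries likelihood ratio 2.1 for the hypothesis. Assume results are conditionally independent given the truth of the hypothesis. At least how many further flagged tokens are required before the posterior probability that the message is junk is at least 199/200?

Prior odds = 0.04/0.96 = 1/24.
Combined Bayes factor of the evidence already in hand = 12 × 0.15 = 1.8.
Odds after that evidence = (1/24) × 1.8 = 0.075.
Target odds = 0.995/0.005 = 199.
Need 2.1ⁿ ≥ 199 ÷ 0.075 = 7960/3.
2.1¹⁰ ≈1667.99 falls short of 7960/3 but 2.1¹¹ ≈3502.78 reaches it, so n = 11.

11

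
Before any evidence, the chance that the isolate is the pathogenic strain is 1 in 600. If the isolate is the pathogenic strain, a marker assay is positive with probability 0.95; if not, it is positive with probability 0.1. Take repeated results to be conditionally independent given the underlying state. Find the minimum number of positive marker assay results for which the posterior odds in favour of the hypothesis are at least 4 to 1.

Prior odds: (1/600) ÷ (599/600) = 1/599.
Likelihood ratio of a positive = 0.95/0.1 = 9.5.
Target odds = 4.
Require 9.5ⁿ ≥ 4 ÷ (1/599) = 2396.
9.5³ = 857.375 falls short of 2396 but 9.5⁴ = 8145.0625 reaches it, so n = 4.

4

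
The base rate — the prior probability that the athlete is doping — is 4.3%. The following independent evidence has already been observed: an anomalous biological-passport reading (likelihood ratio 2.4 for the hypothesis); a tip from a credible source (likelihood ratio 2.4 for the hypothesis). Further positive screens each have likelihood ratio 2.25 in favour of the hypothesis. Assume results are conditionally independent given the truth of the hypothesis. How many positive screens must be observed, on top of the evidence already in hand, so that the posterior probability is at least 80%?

4

Prior odds = 0.043/0.957 = 43/957.
Combined Bayes factor of the evidence already in hand = 2.4 × 2.4 = 5.76.
Odds after that evidence = (43/957) × 5.76 = 2064/7975.
Target odds = 0.8/0.2 = 4.
Need 2.25ⁿ ≥ 4 ÷ (2064/7975) = 7975/516.
2.25³ = 11.390625 falls short of 7975/516 but 2.25⁴ = 25.62890625 reaches it, so n = 4.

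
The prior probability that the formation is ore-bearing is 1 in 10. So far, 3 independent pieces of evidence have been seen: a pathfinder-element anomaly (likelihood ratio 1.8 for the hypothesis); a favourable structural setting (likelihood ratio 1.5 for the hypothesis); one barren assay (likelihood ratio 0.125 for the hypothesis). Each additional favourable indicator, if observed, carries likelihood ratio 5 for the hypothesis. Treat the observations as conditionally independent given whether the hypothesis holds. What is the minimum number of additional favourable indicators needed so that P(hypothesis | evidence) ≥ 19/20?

Prior odds = 0.1/0.9 = 1/9.
Combined Bayes factor of the evidence already in hand = 1.8 × 1.5 × 0.125 = 0.3375.
Odds after that evidence = (1/9) × 0.3375 = 0.0375.
Target odds = 0.95/0.05 = 19.
Need 5ⁿ ≥ 19 ÷ 0.0375 = 1520/3.
5³ = 125 falls short of 1520/3 but 5⁴ = 625 reaches it, so n = 4.

4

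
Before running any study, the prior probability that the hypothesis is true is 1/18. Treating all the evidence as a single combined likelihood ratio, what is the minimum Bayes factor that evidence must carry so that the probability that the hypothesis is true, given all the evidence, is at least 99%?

Prior odds = (1/18)/(17/18) = 1/17.
Target odds = 0.99/0.01 = 99.
Required Bayes factor = 99 ÷ (1/17) = 1683.

1683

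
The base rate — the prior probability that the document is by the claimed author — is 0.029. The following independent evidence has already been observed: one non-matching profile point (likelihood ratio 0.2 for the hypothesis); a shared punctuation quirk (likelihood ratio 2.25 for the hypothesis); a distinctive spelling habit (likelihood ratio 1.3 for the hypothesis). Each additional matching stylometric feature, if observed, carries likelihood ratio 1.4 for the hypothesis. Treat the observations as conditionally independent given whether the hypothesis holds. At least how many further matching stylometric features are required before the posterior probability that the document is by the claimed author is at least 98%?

Prior odds = 0.029/0.971 = 29/971.
Combined Bayes factor of the evidence already in hand = 0.2 × 2.25 × 1.3 = 0.585.
Odds after that evidence = (29/971) × 0.585 = 3393/194200.
Target odds = 0.98/0.02 = 49.
Need 1.4ⁿ ≥ 49 ÷ (3393/194200) = 9515800/3393.
1.4²³ ≈2295.86 falls short of 9515800/3393 but 1.4²⁴ ≈3214.2 reaches it, so n = 24.

24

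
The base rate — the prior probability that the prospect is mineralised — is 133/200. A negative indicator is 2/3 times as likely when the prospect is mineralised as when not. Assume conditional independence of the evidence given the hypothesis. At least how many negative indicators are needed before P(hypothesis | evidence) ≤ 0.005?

Prior odds: 0.665 ÷ 0.335 = 133/67.
Likelihood ratio per negative indicator = 2/3.
Target odds: 0.005 ÷ 0.995 = 1/199.
Require (2/3)ⁿ ≤ 1/199 ÷ (133/67) = 67/26467.
(2/3)¹⁴ = 16384/4782969 is still above 67/26467 but (2/3)¹⁵ = 32768/14348907 is at or below it, so n = 15.

15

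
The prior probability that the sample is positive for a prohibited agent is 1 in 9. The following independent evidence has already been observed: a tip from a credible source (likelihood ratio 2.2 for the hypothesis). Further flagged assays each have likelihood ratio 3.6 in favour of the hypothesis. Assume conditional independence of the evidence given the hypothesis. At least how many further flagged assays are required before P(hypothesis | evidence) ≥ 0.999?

Prior odds = (1/9)/(8/9) = 0.125.
Bayes factor of the evidence already in hand = 2.2.
Odds after that evidence = 0.125 × 2.2 = 0.275.
Target odds = 0.999/0.001 = 999.
Need 3.6ⁿ ≥ 999 ÷ 0.275 = 39960/11.
3.6⁶ = 34012224/15625 falls short of 39960/11 but 3.6⁷ = 612220032/78125 reaches it, so n = 7.

7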